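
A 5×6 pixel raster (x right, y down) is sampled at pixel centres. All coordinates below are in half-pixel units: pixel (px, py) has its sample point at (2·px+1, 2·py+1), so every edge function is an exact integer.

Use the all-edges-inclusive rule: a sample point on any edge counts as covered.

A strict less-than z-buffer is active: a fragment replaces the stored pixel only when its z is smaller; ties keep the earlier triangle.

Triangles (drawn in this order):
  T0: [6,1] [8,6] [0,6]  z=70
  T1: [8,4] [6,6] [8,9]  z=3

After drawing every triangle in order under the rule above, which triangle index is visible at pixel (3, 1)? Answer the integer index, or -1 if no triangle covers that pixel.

T0:
  2·area = 40
  edge (6, 1)→(8, 6): d=(2,5) inclusive
  edge (8, 6)→(0, 6): d=(-8,0) inclusive
  edge (0, 6)→(6, 1): d=(6,-5) inclusive
    (2,1)@(5, 3): e=[9,24,7] → █
    (3,1)@(7, 3): e=[-1,24,17] → ·
    (1,2)@(3, 5): e=[23,8,9] → █
    (3,2)@(7, 5): e=[3,8,29] → █
    (4,2)@(9, 5): e=[-7,8,39] → ·
    (1,3)@(3, 7): e=[27,-8,21] → ·
    (2,3)@(5, 7): e=[17,-8,31] → ·
    (3,3)@(7, 7): e=[7,-8,41] → ·
  covered (4 px):
    · · · · ·
    · · █ · ·
    · █ █ █ ·
    · · · · ·
    · · · · ·
    · · · · ·
T1:
  2·area = 10  (B↔C swapped to make it positive)
  edge (8, 4)→(8, 9): d=(0,5) inclusive
  edge (8, 9)→(6, 6): d=(-2,-3) inclusive
  edge (6, 6)→(8, 4): d=(2,-2) inclusive
    (4,1)@(9, 3): e=[-5,15,0] → ·  [on edge]
    (3,2)@(7, 5): e=[5,5,0] → █  [on edge]
    (4,2)@(9, 5): e=[-5,11,4] → ·
    (2,3)@(5, 7): e=[15,-5,0] → ·  [on edge]
    (3,3)@(7, 7): e=[5,1,4] → █
    (4,3)@(9, 7): e=[-5,7,8] → ·
    (1,4)@(3, 9): e=[25,-15,0] → ·  [on edge]
    (3,4)@(7, 9): e=[5,-3,8] → ·
    (0,5)@(1, 11): e=[35,-25,0] → ·  [on edge]
  covered (2 px):
    · · · · ·
    · · · · ·
    · · · █ ·
    · · · █ ·
    · · · · ·
    · · · · ·

Z-buffer (winner per pixel, '.' = empty):
  . . . . .
  . . 0 . .
  . 0 0 1 .
  . . . 1 .
  . . . . .
  . . . . .

Answer: -1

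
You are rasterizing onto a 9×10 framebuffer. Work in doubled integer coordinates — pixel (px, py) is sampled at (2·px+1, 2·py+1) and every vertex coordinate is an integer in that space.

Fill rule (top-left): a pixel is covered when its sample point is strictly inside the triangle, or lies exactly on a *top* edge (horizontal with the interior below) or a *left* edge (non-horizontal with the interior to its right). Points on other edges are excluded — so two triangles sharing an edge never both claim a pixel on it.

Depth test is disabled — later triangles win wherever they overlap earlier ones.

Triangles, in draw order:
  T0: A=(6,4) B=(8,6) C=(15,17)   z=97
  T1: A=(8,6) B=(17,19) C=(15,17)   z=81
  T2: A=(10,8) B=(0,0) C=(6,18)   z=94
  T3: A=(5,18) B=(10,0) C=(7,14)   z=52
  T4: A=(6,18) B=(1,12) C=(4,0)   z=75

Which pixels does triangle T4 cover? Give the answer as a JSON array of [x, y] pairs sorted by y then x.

T0:
  2·area = 8
  edge (6, 4)→(8, 6): d=(2,2) right/bottom  bias=-1
  edge (8, 6)→(15, 17): d=(7,11) right/bottom  bias=-1
  edge (15, 17)→(6, 4): d=(-9,-13) top-left  bias=+0
    (1,0)@(3, 1): e=[0,20,-12] → ·  [on edge]
    (2,1)@(5, 3): e=[0,12,-4] → ·  [on edge]
    (3,2)@(7, 5): e=[0,4,4] → ·  [on edge]
    (4,3)@(9, 7): e=[0,-4,12] → ·  [on edge]
    (5,4)@(11, 9): e=[0,-12,20] → ·  [on edge]
    (5,5)@(11, 11): e=[4,2,2] → #
    (6,5)@(13, 11): e=[0,-20,28] → ·  [on edge]
    (5,6)@(11, 13): e=[8,16,-16] → ·
    (7,6)@(15, 13): e=[0,-28,36] → ·  [on edge]
    (8,7)@(17, 15): e=[0,-36,44] → ·  [on edge]
    (7,8)@(15, 17): e=[8,0,0] → ·  [on edge]
  covered (1 px):
    · · · · · · · · ·
    · · · · · · · · ·
    · · · · · · · · ·
    · · · · · · · · ·
    · · · · · · · · ·
    · · · · · # · · ·
    · · · · · · · · ·
    · · · · · · · · ·
    · · · · · · · · ·
    · · · · · · · · ·
T1:
  2·area = 8
  edge (8, 6)→(17, 19): d=(9,13) right/bottom  bias=-1
  edge (17, 19)→(15, 17): d=(-2,-2) top-left  bias=+0
  edge (15, 17)→(8, 6): d=(-7,-11) top-left  bias=+0
    (0,1)@(1, 3): e=[64,0,-56] → ·  [on edge]
    (1,2)@(3, 5): e=[56,0,-48] → ·  [on edge]
    (2,3)@(5, 7): e=[48,0,-40] → ·  [on edge]
    (3,4)@(7, 9): e=[40,0,-32] → ·  [on edge]
    (4,5)@(9, 11): e=[32,0,-24] → ·  [on edge]
    (5,6)@(11, 13): e=[24,0,-16] → ·  [on edge]
    (6,7)@(13, 15): e=[16,0,-8] → ·  [on edge]
    (7,8)@(15, 17): e=[8,0,0] → #  [on edge]
    (8,8)@(17, 17): e=[-18,4,22] → ·
    (7,9)@(15, 19): e=[26,-4,-14] → ·
    (8,9)@(17, 19): e=[0,0,8] → ·  [on edge]
  covered (1 px):
    · · · · · · · · ·
    · · · · · · · · ·
    · · · · · · · · ·
    · · · · · · · · ·
    · · · · · · · · ·
    · · · · · · · · ·
    · · · · · · · · ·
    · · · · · · · · ·
    · · · · · · · # ·
    · · · · · · · · ·
T2:
  2·area = 132  (B↔C swapped to make it positive)
  edge (10, 8)→(6, 18): d=(-4,10) right/bottom  bias=-1
  edge (6, 18)→(0, 0): d=(-6,-18) top-left  bias=+0
  edge (0, 0)→(10, 8): d=(10,8) right/bottom  bias=-1
    (0,0)@(1, 1): e=[118,12,2] → #
    (1,0)@(3, 1): e=[98,48,-14] → ·
    (0,1)@(1, 3): e=[110,0,22] → #  [on edge]
    (1,1)@(3, 3): e=[90,36,6] → #
    (2,1)@(5, 3): e=[70,72,-10] → ·
    (0,2)@(1, 5): e=[102,-12,42] → ·
    (1,2)@(3, 5): e=[82,24,26] → #
    (2,2)@(5, 5): e=[62,60,10] → #
    (3,2)@(7, 5): e=[42,96,-6] → ·
    (1,3)@(3, 7): e=[74,12,46] → #
    (3,3)@(7, 7): e=[34,84,14] → #
    (4,3)@(9, 7): e=[14,120,-2] → ·
    (1,4)@(3, 9): e=[66,0,66] → #  [on edge]
    (2,7)@(5, 15): e=[22,0,110] → #  [on edge]
  covered (18 px):
    # · · · · · · · ·
    # # · · · · · · ·
    · # # · · · · · ·
    · # # # · · · · ·
    · # # # # · · · ·
    · · # # · · · · ·
    · · # # · · · · ·
    · · # # · · · · ·
    · · · · · · · · ·
    · · · · · · · · ·
T3:
  2·area = 16
  edge (5, 18)→(10, 0): d=(5,-18) top-left  bias=+0
  edge (10, 0)→(7, 14): d=(-3,14) right/bottom  bias=-1
  edge (7, 14)→(5, 18): d=(-2,4) right/bottom  bias=-1
    (3,5)@(7, 11): e=[1,9,6] → #
    (4,5)@(9, 11): e=[37,-19,-2] → ·
    (3,6)@(7, 13): e=[11,3,2] → #
    (4,6)@(9, 13): e=[47,-25,-6] → ·
    (3,7)@(7, 15): e=[21,-3,-2] → ·
  covered (2 px):
    · · · · · · · · ·
    · · · · · · · · ·
    · · · · · · · · ·
    · · · · · · · · ·
    · · · · · · · · ·
    · · · # · · · · ·
    · · · # · · · · ·
    · · · · · · · · ·
    · · · · · · · · ·
    · · · · · · · · ·
T4:
  2·area = 78
  edge (6, 18)→(1, 12): d=(-5,-6) top-left  bias=+0
  edge (1, 12)→(4, 0): d=(3,-12) top-left  bias=+0
  edge (4, 0)→(6, 18): d=(2,18) right/bottom  bias=-1
    (1,2)@(3, 5): e=[47,3,28] → #
    (2,2)@(5, 5): e=[59,27,-8] → ·
    (1,3)@(3, 7): e=[37,9,32] → #
    (2,3)@(5, 7): e=[49,33,-4] → ·
    (1,4)@(3, 9): e=[27,15,36] → #
    (2,4)@(5, 9): e=[39,39,0] → ·  [on edge]
    (1,5)@(3, 11): e=[17,21,40] → #
    (2,5)@(5, 11): e=[29,45,4] → #
    (3,5)@(7, 11): e=[41,69,-32] → ·
    (1,6)@(3, 13): e=[7,27,44] → #
    (3,6)@(7, 13): e=[31,75,-28] → ·
    (1,7)@(3, 15): e=[-3,33,48] → ·
  covered (8 px):
    · · · · · · · · ·
    · · · · · · · · ·
    · # · · · · · · ·
    · # · · · · · · ·
    · # · · · · · · ·
    · # # · · · · · ·
    · # # · · · · · ·
    · · # · · · · · ·
    · · · · · · · · ·
    · · · · · · · · ·

Result: [[1,2],[1,3],[1,4],[1,5],[2,5],[1,6],[2,6],[2,7]]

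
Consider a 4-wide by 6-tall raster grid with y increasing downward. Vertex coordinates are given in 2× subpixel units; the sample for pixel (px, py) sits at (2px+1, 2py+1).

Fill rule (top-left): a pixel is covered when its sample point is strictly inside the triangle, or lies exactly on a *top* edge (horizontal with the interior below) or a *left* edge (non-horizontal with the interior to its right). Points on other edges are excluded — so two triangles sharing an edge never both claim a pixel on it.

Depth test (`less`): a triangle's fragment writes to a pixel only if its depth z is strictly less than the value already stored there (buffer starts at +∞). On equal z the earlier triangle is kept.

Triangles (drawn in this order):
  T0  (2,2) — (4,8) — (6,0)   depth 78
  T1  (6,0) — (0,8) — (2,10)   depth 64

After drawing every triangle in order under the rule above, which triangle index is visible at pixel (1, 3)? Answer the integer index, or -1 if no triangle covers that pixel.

T0:
  2·area = 28  (B↔C swapped to make it positive)
  edge (2, 2)→(6, 0): d=(4,-2) top-left  bias=+0
  edge (6, 0)→(4, 8): d=(-2,8) right/bottom  bias=-1
  edge (4, 8)→(2, 2): d=(-2,-6) top-left  bias=+0
    (2,0)@(5, 1): e=[2,6,20] → X
    (3,0)@(7, 1): e=[6,-10,32] → .
    (1,1)@(3, 3): e=[6,18,4] → X
    (3,1)@(7, 3): e=[14,-14,28] → .
    (1,2)@(3, 5): e=[14,14,0] → X  [on edge]
    (2,2)@(5, 5): e=[18,-2,12] → .
    (1,3)@(3, 7): e=[22,10,-4] → .
    (2,5)@(5, 11): e=[42,-14,0] → .  [on edge]
  covered (4 px):
    . . X .
    . X X .
    . X . .
    . . . .
    . . . .
    . . . .
T1:
  2·area = 28  (B↔C swapped to make it positive)
  edge (6, 0)→(2, 10): d=(-4,10) right/bottom  bias=-1
  edge (2, 10)→(0, 8): d=(-2,-2) top-left  bias=+0
  edge (0, 8)→(6, 0): d=(6,-8) top-left  bias=+0
    (1,2)@(3, 5): e=[10,12,6] → X
    (2,2)@(5, 5): e=[-10,16,22] → .
    (0,3)@(1, 7): e=[22,4,2] → X
    (2,3)@(5, 7): e=[-18,12,34] → .
    (0,4)@(1, 9): e=[14,0,14] → X  [on edge]
    (1,4)@(3, 9): e=[-6,4,30] → .
    (0,5)@(1, 11): e=[6,-4,26] → .
    (1,5)@(3, 11): e=[-14,0,42] → .  [on edge]
  covered (4 px):
    . . . .
    . . . .
    . X . .
    X X . .
    X . . .
    . . . .

Z-buffer (winner per pixel, '.' = empty):
  . . 0 .
  . 0 0 .
  . 1 . .
  1 1 . .
  1 . . .
  . . . .

Answer: 1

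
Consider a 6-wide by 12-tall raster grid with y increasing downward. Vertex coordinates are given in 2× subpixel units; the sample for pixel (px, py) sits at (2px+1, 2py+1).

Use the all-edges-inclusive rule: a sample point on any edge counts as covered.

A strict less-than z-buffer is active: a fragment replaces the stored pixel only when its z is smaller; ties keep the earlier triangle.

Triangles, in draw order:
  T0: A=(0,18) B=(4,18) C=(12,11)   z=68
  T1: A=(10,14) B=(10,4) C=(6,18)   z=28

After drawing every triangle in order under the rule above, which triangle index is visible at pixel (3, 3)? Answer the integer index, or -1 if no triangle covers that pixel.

T0:
  2·area = 28  (B↔C swapped to make it positive)
  edge (0, 18)→(12, 11): d=(12,-7) inclusive
  edge (12, 11)→(4, 18): d=(-8,7) inclusive
  edge (4, 18)→(0, 18): d=(-4,0) inclusive
    (4,6)@(9, 13): e=[3,5,20] → █
    (5,6)@(11, 13): e=[17,-9,20] → ·
    (3,7)@(7, 15): e=[13,3,12] → █
    (4,7)@(9, 15): e=[27,-11,12] → ·
    (1,8)@(3, 17): e=[9,15,4] → █
    (2,8)@(5, 17): e=[23,1,4] → █
    (3,8)@(7, 17): e=[37,-13,4] → ·
    (1,9)@(3, 19): e=[33,-1,-4] → ·
    (2,9)@(5, 19): e=[47,-15,-4] → ·
  covered (4 px):
    · · · · · ·
    · · · · · ·
    · · · · · ·
    · · · · · ·
    · · · · · ·
    · · · · · ·
    · · · · █ ·
    · · · █ · ·
    · █ █ · · ·
    · · · · · ·
    · · · · · ·
    · · · · · ·
T1:
  2·area = 40  (B↔C swapped to make it positive)
  edge (10, 14)→(6, 18): d=(-4,4) inclusive
  edge (6, 18)→(10, 4): d=(4,-14) inclusive
  edge (10, 4)→(10, 14): d=(0,10) inclusive
    (4,4)@(9, 9): e=[24,6,10] → █
    (5,4)@(11, 9): e=[16,34,-10] → ·
    (4,5)@(9, 11): e=[16,14,10] → █
    (5,5)@(11, 11): e=[8,42,-10] → ·
    (4,6)@(9, 13): e=[8,22,10] → █
    (5,6)@(11, 13): e=[0,50,-10] → ·  [on edge]
    (3,7)@(7, 15): e=[8,2,30] → █
    (4,7)@(9, 15): e=[0,30,10] → █  [on edge]
    (5,7)@(11, 15): e=[-8,58,-10] → ·
    (3,8)@(7, 17): e=[0,10,30] → █  [on edge]
    (4,8)@(9, 17): e=[-8,38,10] → ·
    (2,9)@(5, 19): e=[0,-10,50] → ·  [on edge]
    (1,10)@(3, 21): e=[0,-30,70] → ·  [on edge]
    (0,11)@(1, 23): e=[0,-50,90] → ·  [on edge]
  covered (6 px):
    · · · · · ·
    · · · · · ·
    · · · · · ·
    · · · · · ·
    · · · · █ ·
    · · · · █ ·
    · · · · █ ·
    · · · █ █ ·
    · · · █ · ·
    · · · · · ·
    · · · · · ·
    · · · · · ·

Z-buffer (winner per pixel, '.' = empty):
  . . . . . .
  . . . . . .
  . . . . . .
  . . . . . .
  . . . . 1 .
  . . . . 1 .
  . . . . 1 .
  . . . 1 1 .
  . 0 0 1 . .
  . . . . . .
  . . . . . .
  . . . . . .

Result: -1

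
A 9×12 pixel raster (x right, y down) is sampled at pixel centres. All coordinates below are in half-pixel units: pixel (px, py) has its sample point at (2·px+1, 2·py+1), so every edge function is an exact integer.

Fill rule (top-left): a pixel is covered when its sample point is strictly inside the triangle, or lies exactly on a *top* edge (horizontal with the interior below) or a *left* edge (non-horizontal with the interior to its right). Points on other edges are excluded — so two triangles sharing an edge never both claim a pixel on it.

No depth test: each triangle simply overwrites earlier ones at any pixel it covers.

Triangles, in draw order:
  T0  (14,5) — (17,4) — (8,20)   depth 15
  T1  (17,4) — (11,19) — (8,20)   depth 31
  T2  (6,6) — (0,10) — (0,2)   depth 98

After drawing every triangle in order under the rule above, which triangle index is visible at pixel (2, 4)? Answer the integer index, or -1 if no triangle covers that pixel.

T0:
  2·area = 39
  edge (14, 5)→(17, 4): d=(3,-1) top-left  bias=+0
  edge (17, 4)→(8, 20): d=(-9,16) right/bottom  bias=-1
  edge (8, 20)→(14, 5): d=(6,-15) top-left  bias=+0
    (7,2)@(15, 5): e=[1,23,15] → #
    (8,2)@(17, 5): e=[3,-9,45] → ·
    (7,3)@(15, 7): e=[7,5,27] → #
    (8,3)@(17, 7): e=[9,-27,57] → ·
    (6,4)@(13, 9): e=[11,19,9] → #
    (7,4)@(15, 9): e=[13,-13,39] → ·
    (6,5)@(13, 11): e=[17,1,21] → #
    (7,5)@(15, 11): e=[19,-31,51] → ·
    (5,6)@(11, 13): e=[21,15,3] → #
    (6,6)@(13, 13): e=[23,-17,33] → ·
    (5,7)@(11, 15): e=[27,-3,15] → ·
  covered (5 px):
    · · · · · · · · ·
    · · · · · · · · ·
    · · · · · · · # ·
    · · · · · · · # ·
    · · · · · · # · ·
    · · · · · · # · ·
    · · · · · # · · ·
    · · · · · · · · ·
    · · · · · · · · ·
    · · · · · · · · ·
    · · · · · · · · ·
    · · · · · · · · ·
T1:
  2·area = 39
  edge (17, 4)→(11, 19): d=(-6,15) right/bottom  bias=-1
  edge (11, 19)→(8, 20): d=(-3,1) right/bottom  bias=-1
  edge (8, 20)→(17, 4): d=(9,-16) top-left  bias=+0
    (7,4)@(15, 9): e=[0,26,13] → ·  [on edge]
    (6,6)@(13, 13): e=[6,16,17] → #
    (7,6)@(15, 13): e=[-24,14,49] → ·
    (5,7)@(11, 15): e=[24,12,3] → #
    (6,7)@(13, 15): e=[-6,10,35] → ·
    (5,8)@(11, 17): e=[12,6,21] → #
    (6,8)@(13, 17): e=[-18,4,53] → ·
    (8,8)@(17, 17): e=[-78,0,117] → ·  [on edge]
    (4,9)@(9, 19): e=[30,2,7] → #
    (5,9)@(11, 19): e=[0,0,39] → ·  [on edge]
    (2,10)@(5, 21): e=[78,0,-39] → ·  [on edge]
    (4,10)@(9, 21): e=[18,-4,25] → ·
  covered (4 px):
    · · · · · · · · ·
    · · · · · · · · ·
    · · · · · · · · ·
    · · · · · · · · ·
    · · · · · · · · ·
    · · · · · · · · ·
    · · · · · · # · ·
    · · · · · # · · ·
    · · · · · # · · ·
    · · · · # · · · ·
    · · · · · · · · ·
    · · · · · · · · ·
T2:
  2·area = 48
  edge (6, 6)→(0, 10): d=(-6,4) right/bottom  bias=-1
  edge (0, 10)→(0, 2): d=(0,-8) top-left  bias=+0
  edge (0, 2)→(6, 6): d=(6,4) right/bottom  bias=-1
    (0,1)@(1, 3): e=[38,8,2] → #
    (1,1)@(3, 3): e=[30,24,-6] → ·
    (0,2)@(1, 5): e=[26,8,14] → #
    (1,2)@(3, 5): e=[18,24,6] → #
    (2,2)@(5, 5): e=[10,40,-2] → ·
    (0,3)@(1, 7): e=[14,8,26] → #
    (2,3)@(5, 7): e=[-2,40,10] → ·
    (0,4)@(1, 9): e=[2,8,38] → #
    (1,4)@(3, 9): e=[-6,24,30] → ·
    (0,5)@(1, 11): e=[-10,8,50] → ·
  covered (6 px):
    · · · · · · · · ·
    # · · · · · · · ·
    # # · · · · · · ·
    # # · · · · · · ·
    # · · · · · · · ·
    · · · · · · · · ·
    · · · · · · · · ·
    · · · · · · · · ·
    · · · · · · · · ·
    · · · · · · · · ·
    · · · · · · · · ·
    · · · · · · · · ·

Z-buffer (winner per pixel, '.' = empty):
  . . . . . . . . .
  2 . . . . . . . .
  2 2 . . . . . 0 .
  2 2 . . . . . 0 .
  2 . . . . . 0 . .
  . . . . . . 0 . .
  . . . . . 0 1 . .
  . . . . . 1 . . .
  . . . . . 1 . . .
  . . . . 1 . . . .
  . . . . . . . . .
  . . . . . . . . .

Final: -1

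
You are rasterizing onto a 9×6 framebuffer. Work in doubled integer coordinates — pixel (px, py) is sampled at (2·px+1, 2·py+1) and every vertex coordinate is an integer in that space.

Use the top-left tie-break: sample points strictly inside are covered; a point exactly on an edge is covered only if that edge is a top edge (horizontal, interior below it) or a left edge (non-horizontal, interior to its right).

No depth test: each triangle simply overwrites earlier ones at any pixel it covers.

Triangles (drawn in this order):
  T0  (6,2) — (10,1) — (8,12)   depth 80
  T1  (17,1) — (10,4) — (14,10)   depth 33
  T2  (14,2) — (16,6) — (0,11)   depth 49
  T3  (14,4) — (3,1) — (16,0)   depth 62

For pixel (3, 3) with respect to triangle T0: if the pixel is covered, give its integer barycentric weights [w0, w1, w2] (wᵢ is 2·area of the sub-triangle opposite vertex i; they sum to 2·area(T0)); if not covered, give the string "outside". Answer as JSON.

T0:
  2·area = 42
  edge (6, 2)→(10, 1): d=(4,-1) top-left  bias=+0
  edge (10, 1)→(8, 12): d=(-2,11) right/bottom  bias=-1
  edge (8, 12)→(6, 2): d=(-2,-10) top-left  bias=+0
    (3,1)@(7, 3): e=[5,29,8] → X
    (4,1)@(9, 3): e=[7,7,28] → X
    (5,1)@(11, 3): e=[9,-15,48] → .
    (3,2)@(7, 5): e=[13,25,4] → X
    (5,2)@(11, 5): e=[17,-19,44] → .
    (3,3)@(7, 7): e=[21,21,0] → X  [on edge]
    (4,3)@(9, 7): e=[23,-1,20] → .
    (3,4)@(7, 9): e=[29,17,-4] → .
  covered (5 px):
    . . . . . . . . .
    . . . X X . . . .
    . . . X X . . . .
    . . . X . . . . .
    . . . . . . . . .
    . . . . . . . . .
T1:
  2·area = 54  (B↔C swapped to make it positive)
  edge (17, 1)→(14, 10): d=(-3,9) right/bottom  bias=-1
  edge (14, 10)→(10, 4): d=(-4,-6) top-left  bias=+0
  edge (10, 4)→(17, 1): d=(7,-3) top-left  bias=+0
    (8,0)@(17, 1): e=[0,54,0] → .  [on edge]
    (6,1)@(13, 3): e=[30,22,2] → X
    (7,1)@(15, 3): e=[12,34,8] → X
    (8,1)@(17, 3): e=[-6,46,14] → .
    (5,2)@(11, 5): e=[42,2,10] → X
    (8,2)@(17, 5): e=[-12,38,28] → .
    (1,3)@(3, 7): e=[108,-54,0] → .  [on edge]
    (5,3)@(11, 7): e=[36,-6,24] → .
    (6,3)@(13, 7): e=[18,6,30] → X
    (7,3)@(15, 7): e=[0,18,36] → .  [on edge]
    (6,4)@(13, 9): e=[12,-2,44] → .
  covered (6 px):
    . . . . . . . . .
    . . . . . . X X .
    . . . . . X X X .
    . . . . . . X . .
    . . . . . . . . .
    . . . . . . . . .
T2:
  2·area = 74
  edge (14, 2)→(16, 6): d=(2,4) right/bottom  bias=-1
  edge (16, 6)→(0, 11): d=(-16,5) right/bottom  bias=-1
  edge (0, 11)→(14, 2): d=(14,-9) top-left  bias=+0
    (6,1)@(13, 3): e=[6,63,5] → X
    (7,1)@(15, 3): e=[-2,53,23] → .
    (5,2)@(11, 5): e=[18,41,15] → X
    (7,2)@(15, 5): e=[2,21,51] → X
    (8,2)@(17, 5): e=[-6,11,69] → .
    (3,3)@(7, 7): e=[38,29,7] → X
    (4,3)@(9, 7): e=[30,19,25] → X
    (6,3)@(13, 7): e=[14,-1,61] → .
    (7,3)@(15, 7): e=[6,-11,79] → .
    (2,4)@(5, 9): e=[50,7,17] → X
    (3,4)@(7, 9): e=[42,-3,35] → .
    (4,4)@(9, 9): e=[34,-13,53] → .
  covered (8 px):
    . . . . . . . . .
    . . . . . . X . .
    . . . . . X X X .
    . . . X X X . . .
    . . X . . . . . .
    . . . . . . . . .
T3:
  2·area = 50
  edge (14, 4)→(3, 1): d=(-11,-3) top-left  bias=+0
  edge (3, 1)→(16, 0): d=(13,-1) top-left  bias=+0
  edge (16, 0)→(14, 4): d=(-2,4) right/bottom  bias=-1
    (1,0)@(3, 1): e=[0,0,50] → X  [on edge]
    (2,0)@(5, 1): e=[6,2,42] → X
    (3,0)@(7, 1): e=[12,4,34] → X
    (4,0)@(9, 1): e=[18,6,26] → X
    (5,0)@(11, 1): e=[24,8,18] → X
    (6,0)@(13, 1): e=[30,10,10] → X
    (7,0)@(15, 1): e=[36,12,2] → X
    (8,0)@(17, 1): e=[42,14,-6] → .
    (1,1)@(3, 3): e=[-22,26,46] → .
    (2,1)@(5, 3): e=[-16,28,38] → .
    (3,1)@(7, 3): e=[-10,30,30] → .
    (4,1)@(9, 3): e=[-4,32,22] → .
  covered (9 px):
    . X X X X X X X .
    . . . . . X X . .
    . . . . . . . . .
    . . . . . . . . .
    . . . . . . . . .
    . . . . . . . . .

Answer: [21,0,21]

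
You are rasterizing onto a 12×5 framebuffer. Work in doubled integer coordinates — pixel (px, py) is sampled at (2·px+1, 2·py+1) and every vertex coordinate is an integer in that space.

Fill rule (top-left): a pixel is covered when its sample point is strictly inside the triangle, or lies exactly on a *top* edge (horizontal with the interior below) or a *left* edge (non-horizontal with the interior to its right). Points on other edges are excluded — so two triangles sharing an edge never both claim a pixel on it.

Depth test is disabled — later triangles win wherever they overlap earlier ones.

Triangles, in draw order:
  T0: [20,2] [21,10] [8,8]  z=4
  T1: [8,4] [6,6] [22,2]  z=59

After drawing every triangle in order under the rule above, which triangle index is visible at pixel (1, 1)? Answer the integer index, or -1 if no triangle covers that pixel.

T0:
  2·area = 102
  edge (20, 2)→(21, 10): d=(1,8) right/bottom  bias=-1
  edge (21, 10)→(8, 8): d=(-13,-2) top-left  bias=+0
  edge (8, 8)→(20, 2): d=(12,-6) top-left  bias=+0
    (9,1)@(19, 3): e=[9,87,6] → X
    (10,1)@(21, 3): e=[-7,91,18] → .
    (7,2)@(15, 5): e=[43,53,6] → X
    (8,2)@(17, 5): e=[27,57,18] → X
    (10,2)@(21, 5): e=[-5,65,42] → .
    (5,3)@(11, 7): e=[77,19,6] → X
    (6,3)@(13, 7): e=[61,23,18] → X
    (10,3)@(21, 7): e=[-3,39,66] → .
    (5,4)@(11, 9): e=[79,-7,30] → .
    (6,4)@(13, 9): e=[63,-3,42] → .
    (7,4)@(15, 9): e=[47,1,54] → X
    (10,4)@(21, 9): e=[-1,13,90] → .
  covered (12 px):
    . . . . . . . . . . . .
    . . . . . . . . . X . .
    . . . . . . . X X X . .
    . . . . . X X X X X . .
    . . . . . . . X X X . .
T1:
  2·area = 24  (B↔C swapped to make it positive)
  edge (8, 4)→(22, 2): d=(14,-2) top-left  bias=+0
  edge (22, 2)→(6, 6): d=(-16,4) right/bottom  bias=-1
  edge (6, 6)→(8, 4): d=(2,-2) top-left  bias=+0
    (5,0)@(11, 1): e=[-36,60,0] → .  [on edge]
    (4,1)@(9, 3): e=[-12,36,0] → .  [on edge]
    (7,1)@(15, 3): e=[0,12,12] → X  [on edge]
    (8,1)@(17, 3): e=[4,4,16] → X
    (9,1)@(19, 3): e=[8,-4,20] → .
    (0,2)@(1, 5): e=[0,36,-12] → .  [on edge]
    (3,2)@(7, 5): e=[12,12,0] → X  [on edge]
    (4,2)@(9, 5): e=[16,4,4] → X
    (5,2)@(11, 5): e=[20,-4,8] → .
    (7,2)@(15, 5): e=[28,-20,16] → .
    (8,2)@(17, 5): e=[32,-28,20] → .
    (2,3)@(5, 7): e=[36,-12,0] → .  [on edge]
    (1,4)@(3, 9): e=[60,-36,0] → .  [on edge]
  covered (4 px):
    . . . . . . . . . . . .
    . . . . . . . X X . . .
    . . . X X . . . . . . .
    . . . . . . . . . . . .
    . . . . . . . . . . . .

Z-buffer (winner per pixel, '.' = empty):
  . . . . . . . . . . . .
  . . . . . . . 1 1 0 . .
  . . . 1 1 . . 0 0 0 . .
  . . . . . 0 0 0 0 0 . .
  . . . . . . . 0 0 0 . .

Answer: -1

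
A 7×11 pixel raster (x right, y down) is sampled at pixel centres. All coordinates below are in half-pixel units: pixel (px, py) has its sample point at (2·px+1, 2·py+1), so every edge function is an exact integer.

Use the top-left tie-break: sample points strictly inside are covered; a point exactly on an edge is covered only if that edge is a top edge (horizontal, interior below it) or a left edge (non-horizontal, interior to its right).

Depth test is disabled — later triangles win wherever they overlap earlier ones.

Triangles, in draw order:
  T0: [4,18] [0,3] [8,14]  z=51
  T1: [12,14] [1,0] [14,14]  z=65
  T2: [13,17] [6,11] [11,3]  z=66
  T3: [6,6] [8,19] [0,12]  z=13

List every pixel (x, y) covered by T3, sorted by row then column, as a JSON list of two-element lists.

T0:
  2·area = 76
  edge (4, 18)→(0, 3): d=(-4,-15) top-left  bias=+0
  edge (0, 3)→(8, 14): d=(8,11) right/bottom  bias=-1
  edge (8, 14)→(4, 18): d=(-4,4) right/bottom  bias=-1
    (0,2)@(1, 5): e=[7,5,64] → █
    (1,2)@(3, 5): e=[37,-17,56] → ·
    (0,3)@(1, 7): e=[-1,21,56] → ·
    (1,4)@(3, 9): e=[21,15,40] → █
    (2,4)@(5, 9): e=[51,-7,32] → ·
    (6,4)@(13, 9): e=[171,-95,0] → ·  [on edge]
    (1,5)@(3, 11): e=[13,31,32] → █
    (2,5)@(5, 11): e=[43,9,24] → █
    (3,5)@(7, 11): e=[73,-13,16] → ·
    (5,5)@(11, 11): e=[133,-57,0] → ·  [on edge]
    (1,6)@(3, 13): e=[5,47,24] → █
    (3,6)@(7, 13): e=[65,3,8] → █
    (4,6)@(9, 13): e=[95,-19,0] → ·  [on edge]
    (3,7)@(7, 15): e=[57,19,0] → ·  [on edge]
    (2,8)@(5, 17): e=[19,57,0] → ·  [on edge]
    (1,9)@(3, 19): e=[-19,95,0] → ·  [on edge]
    (0,10)@(1, 21): e=[-57,133,0] → ·  [on edge]
  covered (8 px):
    · · · · · · ·
    · · · · · · ·
    █ · · · · · ·
    · · · · · · ·
    · █ · · · · ·
    · █ █ · · · ·
    · █ █ █ · · ·
    · · █ · · · ·
    · · · · · · ·
    · · · · · · ·
    · · · · · · ·
T1:
  2·area = 28
  edge (12, 14)→(1, 0): d=(-11,-14) top-left  bias=+0
  edge (1, 0)→(14, 14): d=(13,14) right/bottom  bias=-1
  edge (14, 14)→(12, 14): d=(-2,0) right/bottom  bias=-1
    (2,2)@(5, 5): e=[1,9,18] → █
    (3,2)@(7, 5): e=[29,-19,18] → ·
    (2,3)@(5, 7): e=[-21,35,14] → ·
    (3,3)@(7, 7): e=[7,7,14] → █
    (4,3)@(9, 7): e=[35,-21,14] → ·
    (3,4)@(7, 9): e=[-15,33,10] → ·
    (4,4)@(9, 9): e=[13,5,10] → █
    (5,4)@(11, 9): e=[41,-23,10] → ·
    (4,5)@(9, 11): e=[-9,31,6] → ·
    (5,5)@(11, 11): e=[19,3,6] → █
    (6,5)@(13, 11): e=[47,-25,6] → ·
    (5,6)@(11, 13): e=[-3,29,2] → ·
  covered (5 px):
    · · · · · · ·
    · · · · · · ·
    · · █ · · · ·
    · · · █ · · ·
    · · · · █ · ·
    · · · · · █ ·
    · · · · · · █
    · · · · · · ·
    · · · · · · ·
    · · · · · · ·
    · · · · · · ·
T2:
  2·area = 86
  edge (13, 17)→(6, 11): d=(-7,-6) top-left  bias=+0
  edge (6, 11)→(11, 3): d=(5,-8) top-left  bias=+0
  edge (11, 3)→(13, 17): d=(2,14) right/bottom  bias=-1
    (5,1)@(11, 3): e=[86,0,0] → ·  [on edge]
    (5,2)@(11, 5): e=[72,10,4] → █
    (6,2)@(13, 5): e=[84,26,-24] → ·
    (4,3)@(9, 7): e=[46,4,36] → █
    (6,3)@(13, 7): e=[70,36,-20] → ·
    (4,4)@(9, 9): e=[32,14,40] → █
    (6,4)@(13, 9): e=[56,46,-16] → ·
    (3,5)@(7, 11): e=[6,8,72] → █
    (6,5)@(13, 11): e=[42,56,-12] → ·
    (3,6)@(7, 13): e=[-8,18,76] → ·
    (4,6)@(9, 13): e=[4,34,48] → █
    (6,6)@(13, 13): e=[28,66,-8] → ·
    (6,8)@(13, 17): e=[0,86,0] → ·  [on edge]
    (0,9)@(1, 19): e=[-86,0,172] → ·  [on edge]
  covered (11 px):
    · · · · · · ·
    · · · · · · ·
    · · · · · █ ·
    · · · · █ █ ·
    · · · · █ █ ·
    · · · █ █ █ ·
    · · · · █ █ ·
    · · · · · █ ·
    · · · · · · ·
    · · · · · · ·
    · · · · · · ·
T3:
  2·area = 90
  edge (6, 6)→(8, 19): d=(2,13) right/bottom  bias=-1
  edge (8, 19)→(0, 12): d=(-8,-7) top-left  bias=+0
  edge (0, 12)→(6, 6): d=(6,-6) top-left  bias=+0
    (5,0)@(11, 1): e=[-75,165,0] → ·  [on edge]
    (4,1)@(9, 3): e=[-45,135,0] → ·  [on edge]
    (3,2)@(7, 5): e=[-15,105,0] → ·  [on edge]
    (2,3)@(5, 7): e=[15,75,0] → █  [on edge]
    (3,3)@(7, 7): e=[-11,89,12] → ·
    (1,4)@(3, 9): e=[45,45,0] → █  [on edge]
    (3,4)@(7, 9): e=[-7,73,24] → ·
    (0,5)@(1, 11): e=[75,15,0] → █  [on edge]
    (3,5)@(7, 11): e=[-3,57,36] → ·
    (0,6)@(1, 13): e=[79,-1,12] → ·
    (1,6)@(3, 13): e=[53,13,24] → █
    (3,6)@(7, 13): e=[1,41,48] → █
  covered (12 px):
    · · · · · · ·
    · · · · · · ·
    · · · · · · ·
    · · █ · · · ·
    · █ █ · · · ·
    █ █ █ · · · ·
    · █ █ █ · · ·
    · · █ █ · · ·
    · · · █ · · ·
    · · · · · · ·
    · · · · · · ·

Answer: [[2,3],[1,4],[2,4],[0,5],[1,5],[2,5],[1,6],[2,6],[3,6],[2,7],[3,7],[3,8]]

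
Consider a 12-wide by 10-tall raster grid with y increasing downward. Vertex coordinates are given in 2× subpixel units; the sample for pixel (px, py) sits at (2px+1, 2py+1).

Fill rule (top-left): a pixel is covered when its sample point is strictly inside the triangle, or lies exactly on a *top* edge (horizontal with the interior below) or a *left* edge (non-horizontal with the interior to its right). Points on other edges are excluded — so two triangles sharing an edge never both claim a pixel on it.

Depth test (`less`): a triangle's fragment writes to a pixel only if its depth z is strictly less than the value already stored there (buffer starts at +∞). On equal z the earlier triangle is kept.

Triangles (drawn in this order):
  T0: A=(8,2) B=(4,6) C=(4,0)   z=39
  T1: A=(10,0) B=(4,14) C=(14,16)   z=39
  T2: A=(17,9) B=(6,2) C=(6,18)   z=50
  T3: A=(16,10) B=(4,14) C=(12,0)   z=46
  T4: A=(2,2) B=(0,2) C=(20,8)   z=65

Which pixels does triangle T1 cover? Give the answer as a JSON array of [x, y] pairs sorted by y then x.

T0:
  2·area = 24
  edge (8, 2)→(4, 6): d=(-4,4) right/bottom  bias=-1
  edge (4, 6)→(4, 0): d=(0,-6) top-left  bias=+0
  edge (4, 0)→(8, 2): d=(4,2) right/bottom  bias=-1
    (2,0)@(5, 1): e=[16,6,2] → █
    (3,0)@(7, 1): e=[8,18,-2] → ·
    (4,0)@(9, 1): e=[0,30,-6] → ·  [on edge]
    (2,1)@(5, 3): e=[8,6,10] → █
    (3,1)@(7, 3): e=[0,18,6] → ·  [on edge]
    (2,2)@(5, 5): e=[0,6,18] → ·  [on edge]
    (1,3)@(3, 7): e=[0,-6,30] → ·  [on edge]
    (0,4)@(1, 9): e=[0,-18,42] → ·  [on edge]
  covered (2 px):
    · · █ · · · · · · · · ·
    · · █ · · · · · · · · ·
    · · · · · · · · · · · ·
    · · · · · · · · · · · ·
    · · · · · · · · · · · ·
    · · · · · · · · · · · ·
    · · · · · · · · · · · ·
    · · · · · · · · · · · ·
    · · · · · · · · · · · ·
    · · · · · · · · · · · ·
T1:
  2·area = 152  (B↔C swapped to make it positive)
  edge (10, 0)→(14, 16): d=(4,16) right/bottom  bias=-1
  edge (14, 16)→(4, 14): d=(-10,-2) top-left  bias=+0
  edge (4, 14)→(10, 0): d=(6,-14) top-left  bias=+0
    (4,1)@(9, 3): e=[28,120,4] → █
    (5,1)@(11, 3): e=[-4,124,32] → ·
    (4,2)@(9, 5): e=[36,100,16] → █
    (5,2)@(11, 5): e=[4,104,44] → █
    (6,2)@(13, 5): e=[-28,108,72] → ·
    (3,3)@(7, 7): e=[76,76,0] → █  [on edge]
    (6,3)@(13, 7): e=[-20,88,84] → ·
    (3,4)@(7, 9): e=[84,56,12] → █
    (6,4)@(13, 9): e=[-12,68,96] → ·
    (3,5)@(7, 11): e=[92,36,24] → █
    (6,5)@(13, 11): e=[-4,48,108] → ·
    (2,6)@(5, 13): e=[132,12,8] → █
    (4,7)@(9, 15): e=[76,0,76] → █  [on edge]
    (9,8)@(19, 17): e=[-76,0,228] → ·  [on edge]
  covered (20 px):
    · · · · · · · · · · · ·
    · · · · █ · · · · · · ·
    · · · · █ █ · · · · · ·
    · · · █ █ █ · · · · · ·
    · · · █ █ █ · · · · · ·
    · · · █ █ █ · · · · · ·
    · · █ █ █ █ █ · · · · ·
    · · · · █ █ █ · · · · ·
    · · · · · · · · · · · ·
    · · · · · · · · · · · ·
T2:
  2·area = 176  (B↔C swapped to make it positive)
  edge (17, 9)→(6, 18): d=(-11,9) right/bottom  bias=-1
  edge (6, 18)→(6, 2): d=(0,-16) top-left  bias=+0
  edge (6, 2)→(17, 9): d=(11,7) right/bottom  bias=-1
    (3,1)@(7, 3): e=[156,16,4] → █
    (4,1)@(9, 3): e=[138,48,-10] → ·
    (3,2)@(7, 5): e=[134,16,26] → █
    (4,2)@(9, 5): e=[116,48,12] → █
    (5,2)@(11, 5): e=[98,80,-2] → ·
    (3,3)@(7, 7): e=[112,16,48] → █
    (5,3)@(11, 7): e=[76,80,20] → █
    (6,3)@(13, 7): e=[58,112,6] → █
    (7,3)@(15, 7): e=[40,144,-8] → ·
    (3,4)@(7, 9): e=[90,16,70] → █
    (7,4)@(15, 9): e=[18,144,14] → █
    (8,4)@(17, 9): e=[0,176,0] → ·  [on edge]
  covered (22 px):
    · · · · · · · · · · · ·
    · · · █ · · · · · · · ·
    · · · █ █ · · · · · · ·
    · · · █ █ █ █ · · · · ·
    · · · █ █ █ █ █ · · · ·
    · · · █ █ █ █ · · · · ·
    · · · █ █ █ · · · · · ·
    · · · █ █ · · · · · · ·
    · · · █ · · · · · · · ·
    · · · · · · · · · · · ·
T3:
  2·area = 136
  edge (16, 10)→(4, 14): d=(-12,4) right/bottom  bias=-1
  edge (4, 14)→(12, 0): d=(8,-14) top-left  bias=+0
  edge (12, 0)→(16, 10): d=(4,10) right/bottom  bias=-1
    (5,1)@(11, 3): e=[104,10,22] → █
    (6,1)@(13, 3): e=[96,38,2] → █
    (7,1)@(15, 3): e=[88,66,-18] → ·
    (5,2)@(11, 5): e=[80,26,30] → █
    (7,2)@(15, 5): e=[64,82,-10] → ·
    (4,3)@(9, 7): e=[64,14,58] → █
    (7,3)@(15, 7): e=[40,98,-2] → ·
    (3,4)@(7, 9): e=[48,2,86] → █
    (7,4)@(15, 9): e=[16,114,6] → █
    (8,4)@(17, 9): e=[8,142,-14] → ·
    (9,4)@(19, 9): e=[0,170,-34] → ·  [on edge]
    (3,5)@(7, 11): e=[24,18,94] → █
    (6,5)@(13, 11): e=[0,102,34] → ·  [on edge]
    (3,6)@(7, 13): e=[0,34,102] → ·  [on edge]
    (0,7)@(1, 15): e=[0,-34,170] → ·  [on edge]
  covered (16 px):
    · · · · · · · · · · · ·
    · · · · · █ █ · · · · ·
    · · · · · █ █ · · · · ·
    · · · · █ █ █ · · · · ·
    · · · █ █ █ █ █ · · · ·
    · · · █ █ █ · · · · · ·
    · · █ · · · · · · · · ·
    · · · · · · · · · · · ·
    · · · · · · · · · · · ·
    · · · · · · · · · · · ·
T4:
  2·area = 12  (B↔C swapped to make it positive)
  edge (2, 2)→(20, 8): d=(18,6) right/bottom  bias=-1
  edge (20, 8)→(0, 2): d=(-20,-6) top-left  bias=+0
  edge (0, 2)→(2, 2): d=(2,0) top-left  bias=+0
    (2,1)@(5, 3): e=[0,10,2] → ·  [on edge]
    (5,2)@(11, 5): e=[0,6,6] → ·  [on edge]
    (8,3)@(17, 7): e=[0,2,10] → ·  [on edge]
    (11,4)@(23, 9): e=[0,-2,14] → ·  [on edge]
  covered (0 px):
    · · · · · · · · · · · ·
    · · · · · · · · · · · ·
    · · · · · · · · · · · ·
    · · · · · · · · · · · ·
    · · · · · · · · · · · ·
    · · · · · · · · · · · ·
    · · · · · · · · · · · ·
    · · · · · · · · · · · ·
    · · · · · · · · · · · ·
    · · · · · · · · · · · ·

Answer: [[4,1],[4,2],[5,2],[3,3],[4,3],[5,3],[3,4],[4,4],[5,4],[3,5],[4,5],[5,5],[2,6],[3,6],[4,6],[5,6],[6,6],[4,7],[5,7],[6,7]]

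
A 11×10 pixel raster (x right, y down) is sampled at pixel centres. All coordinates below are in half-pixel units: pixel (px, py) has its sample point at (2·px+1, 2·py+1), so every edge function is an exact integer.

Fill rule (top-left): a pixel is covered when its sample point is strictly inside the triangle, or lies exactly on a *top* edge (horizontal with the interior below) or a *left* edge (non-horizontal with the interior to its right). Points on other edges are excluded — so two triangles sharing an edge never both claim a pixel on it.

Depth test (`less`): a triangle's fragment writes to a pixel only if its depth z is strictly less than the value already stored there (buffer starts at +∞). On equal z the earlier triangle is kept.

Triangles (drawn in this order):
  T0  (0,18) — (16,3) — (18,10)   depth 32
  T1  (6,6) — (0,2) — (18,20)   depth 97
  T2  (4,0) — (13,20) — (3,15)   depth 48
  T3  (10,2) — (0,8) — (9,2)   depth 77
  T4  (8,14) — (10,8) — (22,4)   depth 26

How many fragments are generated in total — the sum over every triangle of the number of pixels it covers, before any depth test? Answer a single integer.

T0:
  2·area = 142
  edge (0, 18)→(16, 3): d=(16,-15) top-left  bias=+0
  edge (16, 3)→(18, 10): d=(2,7) right/bottom  bias=-1
  edge (18, 10)→(0, 18): d=(-18,8) right/bottom  bias=-1
    (7,2)@(15, 5): e=[17,11,114] → █
    (8,2)@(17, 5): e=[47,-3,98] → ·
    (6,3)@(13, 7): e=[19,29,94] → █
    (8,3)@(17, 7): e=[79,1,62] → █
    (9,3)@(19, 7): e=[109,-13,46] → ·
    (5,4)@(11, 9): e=[21,47,74] → █
    (9,4)@(19, 9): e=[141,-9,10] → ·
    (4,5)@(9, 11): e=[23,65,54] → █
    (8,5)@(17, 11): e=[143,9,-10] → ·
    (3,6)@(7, 13): e=[25,83,34] → █
    (6,6)@(13, 13): e=[115,41,-14] → ·
    (7,6)@(15, 13): e=[145,27,-30] → ·
  covered (16 px):
    · · · · · · · · · · ·
    · · · · · · · · · · ·
    · · · · · · · █ · · ·
    · · · · · · █ █ █ · ·
    · · · · · █ █ █ █ · ·
    · · · · █ █ █ █ · · ·
    · · · █ █ █ · · · · ·
    · · █ · · · · · · · ·
    · · · · · · · · · · ·
    · · · · · · · · · · ·
T1:
  2·area = 36  (B↔C swapped to make it positive)
  edge (6, 6)→(18, 20): d=(12,14) right/bottom  bias=-1
  edge (18, 20)→(0, 2): d=(-18,-18) top-left  bias=+0
  edge (0, 2)→(6, 6): d=(6,4) right/bottom  bias=-1
    (0,1)@(1, 3): e=[34,0,2] → █  [on edge]
    (1,1)@(3, 3): e=[6,36,-6] → ·
    (0,2)@(1, 5): e=[58,-36,14] → ·
    (1,2)@(3, 5): e=[30,0,6] → █  [on edge]
    (2,2)@(5, 5): e=[2,36,-2] → ·
    (1,3)@(3, 7): e=[54,-36,18] → ·
    (2,3)@(5, 7): e=[26,0,10] → █  [on edge]
    (3,3)@(7, 7): e=[-2,36,2] → ·
    (2,4)@(5, 9): e=[50,-36,22] → ·
    (3,4)@(7, 9): e=[22,0,14] → █  [on edge]
    (4,4)@(9, 9): e=[-6,36,6] → ·
    (3,5)@(7, 11): e=[46,-36,26] → ·
    (4,5)@(9, 11): e=[18,0,18] → █  [on edge]
    (5,6)@(11, 13): e=[14,0,22] → █  [on edge]
    (6,7)@(13, 15): e=[10,0,26] → █  [on edge]
    (7,8)@(15, 17): e=[6,0,30] → █  [on edge]
    (8,9)@(17, 19): e=[2,0,34] → █  [on edge]
  covered (9 px):
    · · · · · · · · · · ·
    █ · · · · · · · · · ·
    · █ · · · · · · · · ·
    · · █ · · · · · · · ·
    · · · █ · · · · · · ·
    · · · · █ · · · · · ·
    · · · · · █ · · · · ·
    · · · · · · █ · · · ·
    · · · · · · · █ · · ·
    · · · · · · · · █ · ·
T2:
  2·area = 155
  edge (4, 0)→(13, 20): d=(9,20) right/bottom  bias=-1
  edge (13, 20)→(3, 15): d=(-10,-5) top-left  bias=+0
  edge (3, 15)→(4, 0): d=(1,-15) top-left  bias=+0
    (2,1)@(5, 3): e=[7,130,18] → █
    (3,1)@(7, 3): e=[-33,140,48] → ·
    (2,2)@(5, 5): e=[25,110,20] → █
    (3,2)@(7, 5): e=[-15,120,50] → ·
    (2,3)@(5, 7): e=[43,90,22] → █
    (3,3)@(7, 7): e=[3,100,52] → █
    (4,3)@(9, 7): e=[-37,110,82] → ·
    (2,4)@(5, 9): e=[61,70,24] → █
    (4,4)@(9, 9): e=[-19,90,84] → ·
    (2,5)@(5, 11): e=[79,50,26] → █
    (4,5)@(9, 11): e=[-1,70,86] → ·
    (2,6)@(5, 13): e=[97,30,28] → █
    (1,7)@(3, 15): e=[155,0,0] → █  [on edge]
    (3,8)@(7, 17): e=[93,0,62] → █  [on edge]
    (5,9)@(11, 19): e=[31,0,124] → █  [on edge]
  covered (19 px):
    · · · · · · · · · · ·
    · · █ · · · · · · · ·
    · · █ · · · · · · · ·
    · · █ █ · · · · · · ·
    · · █ █ · · · · · · ·
    · · █ █ · · · · · · ·
    · · █ █ █ · · · · · ·
    · █ █ █ █ · · · · · ·
    · · · █ █ █ · · · · ·
    · · · · · █ · · · · ·
T3:
  2·area = 6
  edge (10, 2)→(0, 8): d=(-10,6) right/bottom  bias=-1
  edge (0, 8)→(9, 2): d=(9,-6) top-left  bias=+0
  edge (9, 2)→(10, 2): d=(1,0) top-left  bias=+0
    (2,2)@(5, 5): e=[0,3,3] → ·  [on edge]
  covered (0 px):
    · · · · · · · · · · ·
    · · · · · · · · · · ·
    · · · · · · · · · · ·
    · · · · · · · · · · ·
    · · · · · · · · · · ·
    · · · · · · · · · · ·
    · · · · · · · · · · ·
    · · · · · · · · · · ·
    · · · · · · · · · · ·
    · · · · · · · · · · ·
T4:
  2·area = 64
  edge (8, 14)→(10, 8): d=(2,-6) top-left  bias=+0
  edge (10, 8)→(22, 4): d=(12,-4) top-left  bias=+0
  edge (22, 4)→(8, 14): d=(-14,10) right/bottom  bias=-1
    (5,2)@(11, 5): e=[0,-32,96] → ·  [on edge]
    (9,2)@(19, 5): e=[48,0,16] → █  [on edge]
    (10,2)@(21, 5): e=[60,8,-4] → ·
    (6,3)@(13, 7): e=[16,0,48] → █  [on edge]
    (7,3)@(15, 7): e=[28,8,28] → █
    (8,3)@(17, 7): e=[40,16,8] → █
    (9,3)@(19, 7): e=[52,24,-12] → ·
    (3,4)@(7, 9): e=[-16,0,80] → ·  [on edge]
    (5,4)@(11, 9): e=[8,16,40] → █
    (7,4)@(15, 9): e=[32,32,0] → ·  [on edge]
    (8,4)@(17, 9): e=[44,40,-20] → ·
    (0,5)@(1, 11): e=[-48,0,112] → ·  [on edge]
    (4,5)@(9, 11): e=[0,32,32] → █  [on edge]
    (3,8)@(7, 17): e=[0,96,-32] → ·  [on edge]
    (0,9)@(1, 19): e=[-32,96,0] → ·  [on edge]
  covered (9 px):
    · · · · · · · · · · ·
    · · · · · · · · · · ·
    · · · · · · · · · █ ·
    · · · · · · █ █ █ · ·
    · · · · · █ █ · · · ·
    · · · · █ █ · · · · ·
    · · · · █ · · · · · ·
    · · · · · · · · · · ·
    · · · · · · · · · · ·
    · · · · · · · · · · ·

Result: 53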